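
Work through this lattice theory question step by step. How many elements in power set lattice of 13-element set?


Power set = 2^n.
2^13 = 8192


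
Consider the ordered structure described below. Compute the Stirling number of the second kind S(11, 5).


S(n,k) = k*S(n-1,k) + S(n-1,k-1).
S(10,5) = 42525, S(10,4) = 34105
S(11,5) = 5*42525 + 34105 = 212625 + 34105
S(11,5) = 246730


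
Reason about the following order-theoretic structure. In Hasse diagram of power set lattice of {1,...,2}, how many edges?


A cover relation a -< b holds when a < b with no c strictly between.
Cover relations:
  {} -< {1}
  {} -< {2}
  {1} -< {1,2}
  {2} -< {1,2}
Total: 4


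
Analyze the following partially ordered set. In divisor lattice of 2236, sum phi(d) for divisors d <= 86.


Divisors of 2236 up to 86: [1, 2, 4, 13, 26, 43, 52, 86]
phi values: [1, 1, 2, 12, 12, 42, 24, 42]
Sum = 136


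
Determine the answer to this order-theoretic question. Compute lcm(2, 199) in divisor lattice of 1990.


In a divisor lattice, join = lcm (least common multiple).
gcd(2,199) = 1
lcm(2,199) = 2*199/gcd = 398/1 = 398


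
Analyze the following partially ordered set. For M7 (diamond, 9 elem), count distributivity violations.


Distributive law: a ^ (b v c) = (a ^ b) v (a ^ c).
Check all 9^3 = 729 ordered triples (a,b,c).
  e.g. a=a1, b=a2, c=a3: lhs=a1 != rhs=0
  e.g. a=a1, b=a2, c=a4: lhs=a1 != rhs=0
Total violating triples: 210


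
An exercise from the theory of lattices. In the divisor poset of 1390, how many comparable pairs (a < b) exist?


A comparable pair {a,b} has a < b or b < a in the order.
Count unordered pairs where one element is strictly below the other.
Examples: {1,2}, {1,5}, {1,10}, {1,139}, ...
Total comparable pairs: 19


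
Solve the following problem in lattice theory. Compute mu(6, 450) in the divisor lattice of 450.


In a divisor lattice, mu(a,b) = mu(b/a) where mu is the classical Mobius function.
b/a = 450/6 = 75
Prime factorization of 75: primes [3, 5]
75 is not squarefree, so mu(75) = 0


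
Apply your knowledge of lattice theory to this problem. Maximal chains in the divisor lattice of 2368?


A maximal chain goes from the minimum element to a maximal element via cover relations.
Counting all min-to-max paths in the cover graph.
Total maximal chains: 7


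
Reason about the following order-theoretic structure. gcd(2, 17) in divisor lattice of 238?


Meet=gcd.
gcd(2,17)=1


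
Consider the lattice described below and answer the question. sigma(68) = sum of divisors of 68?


sigma(n) = sum of divisors.
Divisors of 68: [1, 2, 4, 17, 34, 68]
Sum = 126


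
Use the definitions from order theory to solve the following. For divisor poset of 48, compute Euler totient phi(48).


phi(n) = n * prod_{p|n} (1 - 1/p).
Prime divisors of 48: [2, 3]
phi(48) = 48 * (1 - 1/2) * (1 - 1/3)
phi(48) = 16


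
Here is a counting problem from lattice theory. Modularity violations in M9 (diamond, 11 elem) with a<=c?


Modular law: if a <= c then a v (b ^ c) = (a v b) ^ c.
Check all triples (a,b,c) with a <= c among 11 elements.
This lattice is modular (diamonds M_m and their chain-products are modular).
Total violating triples: 0


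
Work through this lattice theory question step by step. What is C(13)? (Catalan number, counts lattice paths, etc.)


C(n) = C(2n, n) / (n+1).
C(26, 13) = 10400600
C(13) = 10400600 / 14 = 742900


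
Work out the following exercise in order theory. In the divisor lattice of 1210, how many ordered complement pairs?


Complement pair (a,b): a meet b = bottom, a join b = top.
Here: gcd(a,b)=1 and lcm(a,b)=1210, i.e. a*b=1210 with a,b coprime.
Pairs found: (1,1210), (2,605), (5,242), (10,121), ... (4 more)
Total ordered pairs: 8


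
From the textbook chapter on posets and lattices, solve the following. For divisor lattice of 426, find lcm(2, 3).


In a divisor lattice, join = lcm (least common multiple).
Compute lcm iteratively: start with first element, then lcm(current, next).
Elements: [2, 3]
lcm(2,3) = 6
Final lcm = 6


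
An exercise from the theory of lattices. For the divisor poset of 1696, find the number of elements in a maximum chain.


A chain is a totally ordered subset; we count the number of elements in a maximum chain.
Compute, for each element x, the size of the longest chain ending at x:
  1: 1
  2: 2
  53: 2
  4: 3
  8: 4
  106: 3
  ...
A maximum chain: 1 < 2 < 4 < 8 < 16 < 32 < 1696
Number of elements in the longest chain: 7


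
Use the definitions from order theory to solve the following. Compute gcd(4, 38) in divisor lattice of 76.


In a divisor lattice, meet = gcd (greatest common divisor).
By Euclidean algorithm or factoring: gcd(4,38) = 2


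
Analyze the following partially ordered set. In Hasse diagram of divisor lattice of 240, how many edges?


A cover relation a -< b holds when a < b with no c strictly between.
Cover relations:
  1 -< 2
  1 -< 3
  1 -< 5
  2 -< 4
  2 -< 6
  2 -< 10
  3 -< 6
  3 -< 15
  ...28 more
Total: 36


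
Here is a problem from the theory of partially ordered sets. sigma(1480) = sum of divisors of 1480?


sigma(n) = sum of divisors.
Divisors of 1480: [1, 2, 4, 5, 8, 10, 20, 37, 40, 74, 148, 185, 296, 370, 740, 1480]
Sum = 3420


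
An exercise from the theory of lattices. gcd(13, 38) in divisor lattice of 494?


Meet=gcd.
gcd(13,38)=1


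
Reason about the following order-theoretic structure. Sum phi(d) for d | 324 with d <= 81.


Divisors of 324 up to 81: [1, 2, 3, 4, 6, 9, 12, 18, 27, 36, 54, 81]
phi values: [1, 1, 2, 2, 2, 6, 4, 6, 18, 12, 18, 54]
Sum = 126


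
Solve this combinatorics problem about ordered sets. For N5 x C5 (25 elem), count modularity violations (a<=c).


Modular law: if a <= c then a v (b ^ c) = (a v b) ^ c.
Check all triples (a,b,c) with a <= c among 25 elements.
  e.g. a=(a,0), b=(c,0), c=(b,0): lhs=(a,0) != rhs=(b,0)
  e.g. a=(a,0), b=(c,1), c=(b,0): lhs=(a,0) != rhs=(b,0)
Total violating triples: 75


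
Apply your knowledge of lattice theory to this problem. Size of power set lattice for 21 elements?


Power set = 2^n.
2^21 = 2097152


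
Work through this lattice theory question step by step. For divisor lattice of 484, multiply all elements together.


Divisors of 484: [1, 2, 4, 11, 22, 44, 121, 242, 484]
Product = n^(d(n)/2) = 484^(9/2)
Product = 1207269217792


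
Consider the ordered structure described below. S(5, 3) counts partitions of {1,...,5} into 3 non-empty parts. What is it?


S(n,k) = k*S(n-1,k) + S(n-1,k-1).
S(4,3) = 6, S(4,2) = 7
S(5,3) = 3*6 + 7 = 18 + 7
S(5,3) = 25


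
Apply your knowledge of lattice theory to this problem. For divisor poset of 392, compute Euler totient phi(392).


phi(n) = n * prod_{p|n} (1 - 1/p).
Prime divisors of 392: [2, 7]
phi(392) = 392 * (1 - 1/2) * (1 - 1/7)
phi(392) = 168


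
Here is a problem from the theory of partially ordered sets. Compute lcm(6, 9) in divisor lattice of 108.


In a divisor lattice, join = lcm (least common multiple).
gcd(6,9) = 3
lcm(6,9) = 6*9/gcd = 54/3 = 18


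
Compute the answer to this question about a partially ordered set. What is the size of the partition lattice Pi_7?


B(n) = number of set partitions of an n-element set.
B(n) satisfies the recurrence: B(n+1) = sum_k C(n,k)*B(k).
B(7) = 877


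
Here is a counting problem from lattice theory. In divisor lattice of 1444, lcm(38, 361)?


Join=lcm.
gcd(38,361)=19
lcm=722


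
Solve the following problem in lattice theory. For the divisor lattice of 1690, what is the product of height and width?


Height = length of longest chain minus 1; width = size of largest antichain.
A maximum chain: 1 | 13 | 169 | 845 | 1690  (height 4).
A maximum antichain: {10, 26, 65, 169}  (width 4).
Product = 4 * 4 = 16


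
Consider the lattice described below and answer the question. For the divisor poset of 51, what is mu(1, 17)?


In a divisor lattice, mu(a,b) = mu(b/a) where mu is the classical Mobius function.
b/a = 17/1 = 17
Prime factorization of 17: primes [17]
17 is squarefree with 1 prime factor(s), so mu(17) = (-1)^1 = -1


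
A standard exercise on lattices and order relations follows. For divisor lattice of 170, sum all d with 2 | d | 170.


Interval [2,170] in divisors of 170: [2, 10, 34, 170]
Sum = 216


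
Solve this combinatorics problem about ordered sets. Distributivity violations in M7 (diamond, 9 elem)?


Distributive law: a ^ (b v c) = (a ^ b) v (a ^ c).
Check all 9^3 = 729 ordered triples (a,b,c).
  e.g. a=a1, b=a2, c=a3: lhs=a1 != rhs=0
  e.g. a=a1, b=a2, c=a4: lhs=a1 != rhs=0
Total violating triples: 210


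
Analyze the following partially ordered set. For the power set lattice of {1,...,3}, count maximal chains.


A maximal chain goes from the minimum element to a maximal element via cover relations.
Counting all min-to-max paths in the cover graph.
Total maximal chains: 6


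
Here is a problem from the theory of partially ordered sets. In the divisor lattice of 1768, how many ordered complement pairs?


Complement pair (a,b): a meet b = bottom, a join b = top.
Here: gcd(a,b)=1 and lcm(a,b)=1768, i.e. a*b=1768 with a,b coprime.
Pairs found: (1,1768), (8,221), (13,136), (17,104), ... (4 more)
Total ordered pairs: 8


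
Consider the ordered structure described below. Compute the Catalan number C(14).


C(n) = C(2n, n) / (n+1).
C(28, 14) = 40116600
C(14) = 40116600 / 15 = 2674440


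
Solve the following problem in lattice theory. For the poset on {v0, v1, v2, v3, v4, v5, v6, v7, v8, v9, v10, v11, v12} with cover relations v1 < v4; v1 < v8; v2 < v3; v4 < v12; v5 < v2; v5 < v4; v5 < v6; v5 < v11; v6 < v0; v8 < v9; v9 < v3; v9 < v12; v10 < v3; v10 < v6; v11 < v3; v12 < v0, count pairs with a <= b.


The order relation is {(a,b) : a <= b}, reflexive so it includes (a,a).
Examples: (v0,v0), (v1,v0), (v1,v1), (v1,v12), (v1,v3), ...
Total ordered pairs: 42


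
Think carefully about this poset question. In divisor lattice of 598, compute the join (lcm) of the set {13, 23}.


In a divisor lattice, join = lcm (least common multiple).
Compute lcm iteratively: start with first element, then lcm(current, next).
Elements: [13, 23]
lcm(13,23) = 299
Final lcm = 299


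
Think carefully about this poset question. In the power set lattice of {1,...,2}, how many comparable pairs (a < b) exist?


A comparable pair {a,b} has a < b or b < a in the order.
Count unordered pairs where one element is strictly below the other.
Examples: {{},{1}}, {{},{2}}, {{},{1,2}}, {{1},{1,2}}, ...
Total comparable pairs: 5


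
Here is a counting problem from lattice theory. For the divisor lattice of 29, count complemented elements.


An element a is complemented if some b has a meet b = bottom, a join b = top.
a is complemented iff gcd(a, n/a)=1, i.e. a is a unitary divisor of 29.
Complemented elements: 1, 29
Count: 2


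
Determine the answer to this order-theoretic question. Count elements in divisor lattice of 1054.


Divisors of 1054: [1, 2, 17, 31, 34, 62, 527, 1054]
Count: 8


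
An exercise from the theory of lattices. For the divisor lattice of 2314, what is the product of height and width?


Height = length of longest chain minus 1; width = size of largest antichain.
A maximum chain: 1 | 89 | 1157 | 2314  (height 3).
A maximum antichain: {2, 13, 89}  (width 3).
Product = 3 * 3 = 9


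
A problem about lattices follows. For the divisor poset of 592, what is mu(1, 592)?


In a divisor lattice, mu(a,b) = mu(b/a) where mu is the classical Mobius function.
b/a = 592/1 = 592
Prime factorization of 592: primes [2, 37]
592 is not squarefree, so mu(592) = 0


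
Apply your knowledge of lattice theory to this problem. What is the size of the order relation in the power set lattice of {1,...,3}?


The order relation is {(a,b) : a <= b}, reflexive so it includes (a,a).
Examples: ({},{}), ({},{1,2}), ({},{1,2,3}), ({},{1,3}), ({},{1}), ...
Total ordered pairs: 27


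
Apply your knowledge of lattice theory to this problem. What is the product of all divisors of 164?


Divisors of 164: [1, 2, 4, 41, 82, 164]
Product = n^(d(n)/2) = 164^(6/2)
Product = 4410944


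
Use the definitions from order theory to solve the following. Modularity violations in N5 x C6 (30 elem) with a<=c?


Modular law: if a <= c then a v (b ^ c) = (a v b) ^ c.
Check all triples (a,b,c) with a <= c among 30 elements.
  e.g. a=(a,0), b=(c,0), c=(b,0): lhs=(a,0) != rhs=(b,0)
  e.g. a=(a,0), b=(c,1), c=(b,0): lhs=(a,0) != rhs=(b,0)
Total violating triples: 126


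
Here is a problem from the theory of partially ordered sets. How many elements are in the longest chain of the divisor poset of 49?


A chain is a totally ordered subset; we count the number of elements in a maximum chain.
Compute, for each element x, the size of the longest chain ending at x:
  1: 1
  7: 2
  49: 3
A maximum chain: 1 < 7 < 49
Number of elements in the longest chain: 3


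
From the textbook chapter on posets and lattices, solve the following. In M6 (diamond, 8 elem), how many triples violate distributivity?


Distributive law: a ^ (b v c) = (a ^ b) v (a ^ c).
Check all 8^3 = 512 ordered triples (a,b,c).
  e.g. a=a1, b=a2, c=a3: lhs=a1 != rhs=0
  e.g. a=a1, b=a2, c=a4: lhs=a1 != rhs=0
Total violating triples: 120


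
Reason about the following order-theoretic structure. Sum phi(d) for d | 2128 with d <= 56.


Divisors of 2128 up to 56: [1, 2, 4, 7, 8, 14, 16, 19, 28, 38, 56]
phi values: [1, 1, 2, 6, 4, 6, 8, 18, 12, 18, 24]
Sum = 100


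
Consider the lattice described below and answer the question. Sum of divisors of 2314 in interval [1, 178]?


Interval [1,178] in divisors of 2314: [1, 2, 89, 178]
Sum = 270


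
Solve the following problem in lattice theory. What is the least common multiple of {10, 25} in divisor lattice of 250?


In a divisor lattice, join = lcm (least common multiple).
Compute lcm iteratively: start with first element, then lcm(current, next).
Elements: [10, 25]
lcm(10,25) = 50
Final lcm = 50


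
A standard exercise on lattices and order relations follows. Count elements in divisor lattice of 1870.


Divisors of 1870: [1, 2, 5, 10, 11, 17, 22, 34, 55, 85, 110, 170, 187, 374, 935, 1870]
Count: 16


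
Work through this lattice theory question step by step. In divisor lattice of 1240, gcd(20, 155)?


Meet=gcd.
gcd(20,155)=5


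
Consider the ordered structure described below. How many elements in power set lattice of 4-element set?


Power set = 2^n.
2^4 = 16


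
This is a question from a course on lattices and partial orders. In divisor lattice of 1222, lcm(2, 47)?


Join=lcm.
gcd(2,47)=1
lcm=94


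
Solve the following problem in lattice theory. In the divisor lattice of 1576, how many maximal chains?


A maximal chain goes from the minimum element to a maximal element via cover relations.
Counting all min-to-max paths in the cover graph.
Total maximal chains: 4


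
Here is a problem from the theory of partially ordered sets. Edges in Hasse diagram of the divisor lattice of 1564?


A cover relation a -< b holds when a < b with no c strictly between.
Cover relations:
  1 -< 2
  1 -< 17
  1 -< 23
  2 -< 4
  2 -< 34
  2 -< 46
  4 -< 68
  4 -< 92
  ...12 more
Total: 20


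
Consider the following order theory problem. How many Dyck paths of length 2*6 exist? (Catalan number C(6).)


C(n) = C(2n, n) / (n+1).
C(12, 6) = 924
C(6) = 924 / 7 = 132


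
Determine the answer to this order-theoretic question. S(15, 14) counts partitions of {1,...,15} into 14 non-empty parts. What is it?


S(n,k) = k*S(n-1,k) + S(n-1,k-1).
S(14,14) = 1, S(14,13) = 91
S(15,14) = 14*1 + 91 = 14 + 91
S(15,14) = 105


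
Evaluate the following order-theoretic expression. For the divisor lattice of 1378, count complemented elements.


An element a is complemented if some b has a meet b = bottom, a join b = top.
a is complemented iff gcd(a, n/a)=1, i.e. a is a unitary divisor of 1378.
Complemented elements: 1, 2, 13, 26, 53, 106, ... (2 more)
Count: 8


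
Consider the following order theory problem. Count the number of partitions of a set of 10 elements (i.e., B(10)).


B(n) = number of set partitions of an n-element set.
B(n) satisfies the recurrence: B(n+1) = sum_k C(n,k)*B(k).
B(10) = 115975


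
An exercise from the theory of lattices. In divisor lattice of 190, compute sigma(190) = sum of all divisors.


sigma(n) = sum of divisors.
Divisors of 190: [1, 2, 5, 10, 19, 38, 95, 190]
Sum = 360


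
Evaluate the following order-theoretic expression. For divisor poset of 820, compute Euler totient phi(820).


phi(n) = n * prod_{p|n} (1 - 1/p).
Prime divisors of 820: [2, 5, 41]
phi(820) = 820 * (1 - 1/2) * (1 - 1/5) * (1 - 1/41)
phi(820) = 320


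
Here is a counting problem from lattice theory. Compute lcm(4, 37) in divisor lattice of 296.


In a divisor lattice, join = lcm (least common multiple).
gcd(4,37) = 1
lcm(4,37) = 4*37/gcd = 148/1 = 148


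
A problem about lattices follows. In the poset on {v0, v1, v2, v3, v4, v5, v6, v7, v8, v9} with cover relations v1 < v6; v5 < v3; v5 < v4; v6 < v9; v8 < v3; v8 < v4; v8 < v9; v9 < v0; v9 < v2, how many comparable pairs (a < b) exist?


A comparable pair {a,b} has a < b or b < a in the order.
Count unordered pairs where one element is strictly below the other.
Examples: {v0,v1}, {v0,v6}, {v0,v8}, {v0,v9}, ...
Total comparable pairs: 16


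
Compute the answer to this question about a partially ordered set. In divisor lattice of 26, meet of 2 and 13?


In a divisor lattice, meet = gcd (greatest common divisor).
By Euclidean algorithm or factoring: gcd(2,13) = 1


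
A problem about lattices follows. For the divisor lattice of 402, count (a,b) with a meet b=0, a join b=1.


Complement pair (a,b): a meet b = bottom, a join b = top.
Here: gcd(a,b)=1 and lcm(a,b)=402, i.e. a*b=402 with a,b coprime.
Pairs found: (1,402), (2,201), (3,134), (6,67), ... (4 more)
Total ordered pairs: 8


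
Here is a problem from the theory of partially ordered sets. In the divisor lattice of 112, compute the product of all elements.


Divisors of 112: [1, 2, 4, 7, 8, 14, 16, 28, 56, 112]
Product = n^(d(n)/2) = 112^(10/2)
Product = 17623416832


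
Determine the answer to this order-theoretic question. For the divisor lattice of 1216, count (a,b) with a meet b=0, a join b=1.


Complement pair (a,b): a meet b = bottom, a join b = top.
Here: gcd(a,b)=1 and lcm(a,b)=1216, i.e. a*b=1216 with a,b coprime.
Pairs found: (1,1216), (19,64), (64,19), (1216,1)
Total ordered pairs: 4


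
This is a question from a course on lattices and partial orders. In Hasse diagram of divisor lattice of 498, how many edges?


A cover relation a -< b holds when a < b with no c strictly between.
Cover relations:
  1 -< 2
  1 -< 3
  1 -< 83
  2 -< 6
  2 -< 166
  3 -< 6
  3 -< 249
  6 -< 498
  ...4 more
Total: 12


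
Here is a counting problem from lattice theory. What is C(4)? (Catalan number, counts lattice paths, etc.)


C(n) = C(2n, n) / (n+1).
C(8, 4) = 70
C(4) = 70 / 5 = 14


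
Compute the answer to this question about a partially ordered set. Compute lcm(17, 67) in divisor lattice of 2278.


In a divisor lattice, join = lcm (least common multiple).
gcd(17,67) = 1
lcm(17,67) = 17*67/gcd = 1139/1 = 1139


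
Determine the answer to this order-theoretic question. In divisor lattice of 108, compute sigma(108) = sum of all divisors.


sigma(n) = sum of divisors.
Divisors of 108: [1, 2, 3, 4, 6, 9, 12, 18, 27, 36, 54, 108]
Sum = 280


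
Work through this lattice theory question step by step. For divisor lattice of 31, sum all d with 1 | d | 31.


Interval [1,31] in divisors of 31: [1, 31]
Sum = 32


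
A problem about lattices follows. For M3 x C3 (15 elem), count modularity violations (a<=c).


Modular law: if a <= c then a v (b ^ c) = (a v b) ^ c.
Check all triples (a,b,c) with a <= c among 15 elements.
This lattice is modular (diamonds M_m and their chain-products are modular).
Total violating triples: 0


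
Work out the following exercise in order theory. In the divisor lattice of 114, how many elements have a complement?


An element a is complemented if some b has a meet b = bottom, a join b = top.
a is complemented iff gcd(a, n/a)=1, i.e. a is a unitary divisor of 114.
Complemented elements: 1, 2, 3, 6, 19, 38, ... (2 more)
Count: 8


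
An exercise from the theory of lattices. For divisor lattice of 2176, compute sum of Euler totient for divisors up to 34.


Divisors of 2176 up to 34: [1, 2, 4, 8, 16, 17, 32, 34]
phi values: [1, 1, 2, 4, 8, 16, 16, 16]
Sum = 64


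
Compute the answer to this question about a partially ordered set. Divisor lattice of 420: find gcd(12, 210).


In a divisor lattice, meet = gcd (greatest common divisor).
By Euclidean algorithm or factoring: gcd(12,210) = 6


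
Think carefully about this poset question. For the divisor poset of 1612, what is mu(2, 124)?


In a divisor lattice, mu(a,b) = mu(b/a) where mu is the classical Mobius function.
b/a = 124/2 = 62
Prime factorization of 62: primes [2, 31]
62 is squarefree with 2 prime factor(s), so mu(62) = (-1)^2 = 1


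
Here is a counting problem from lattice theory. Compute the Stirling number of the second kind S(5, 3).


S(n,k) = k*S(n-1,k) + S(n-1,k-1).
S(4,3) = 6, S(4,2) = 7
S(5,3) = 3*6 + 7 = 18 + 7
S(5,3) = 25


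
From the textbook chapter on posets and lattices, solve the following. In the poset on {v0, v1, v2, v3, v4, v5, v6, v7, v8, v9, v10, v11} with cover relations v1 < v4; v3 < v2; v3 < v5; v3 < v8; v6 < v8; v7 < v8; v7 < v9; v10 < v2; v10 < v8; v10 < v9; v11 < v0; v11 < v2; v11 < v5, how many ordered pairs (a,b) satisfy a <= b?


The order relation is {(a,b) : a <= b}, reflexive so it includes (a,a).
Examples: (v0,v0), (v1,v1), (v1,v4), (v10,v10), (v10,v2), ...
Total ordered pairs: 25


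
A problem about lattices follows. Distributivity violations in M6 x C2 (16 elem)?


Distributive law: a ^ (b v c) = (a ^ b) v (a ^ c).
Check all 16^3 = 4096 ordered triples (a,b,c).
  e.g. a=(a1,0), b=(a2,0), c=(a3,0): lhs=(a1,0) != rhs=(0,0)
  e.g. a=(a1,0), b=(a2,0), c=(a3,1): lhs=(a1,0) != rhs=(0,0)
Total violating triples: 960


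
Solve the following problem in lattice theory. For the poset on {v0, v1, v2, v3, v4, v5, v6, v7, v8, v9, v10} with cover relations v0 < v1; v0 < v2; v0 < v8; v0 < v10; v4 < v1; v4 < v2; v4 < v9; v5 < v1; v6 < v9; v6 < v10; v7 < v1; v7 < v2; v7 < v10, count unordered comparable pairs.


A comparable pair {a,b} has a < b or b < a in the order.
Count unordered pairs where one element is strictly below the other.
Examples: {v0,v1}, {v0,v2}, {v0,v8}, {v0,v10}, ...
Total comparable pairs: 13


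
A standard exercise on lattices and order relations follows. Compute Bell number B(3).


B(n) = number of set partitions of an n-element set.
B(n) satisfies the recurrence: B(n+1) = sum_k C(n,k)*B(k).
B(3) = 5


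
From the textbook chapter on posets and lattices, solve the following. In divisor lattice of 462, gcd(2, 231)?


Meet=gcd.
gcd(2,231)=1


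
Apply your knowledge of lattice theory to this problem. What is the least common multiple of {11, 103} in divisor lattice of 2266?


In a divisor lattice, join = lcm (least common multiple).
Compute lcm iteratively: start with first element, then lcm(current, next).
Elements: [11, 103]
lcm(11,103) = 1133
Final lcm = 1133


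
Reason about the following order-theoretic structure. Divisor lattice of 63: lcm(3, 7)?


Join=lcm.
gcd(3,7)=1
lcm=21


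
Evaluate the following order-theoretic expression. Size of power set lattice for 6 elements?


Power set = 2^n.
2^6 = 64


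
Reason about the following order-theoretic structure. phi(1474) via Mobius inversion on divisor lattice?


phi(n) = n * prod_{p|n} (1 - 1/p).
Prime divisors of 1474: [2, 11, 67]
phi(1474) = 1474 * (1 - 1/2) * (1 - 1/11) * (1 - 1/67)
phi(1474) = 660


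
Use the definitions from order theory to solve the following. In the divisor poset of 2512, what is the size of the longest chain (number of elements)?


A chain is a totally ordered subset; we count the number of elements in a maximum chain.
Compute, for each element x, the size of the longest chain ending at x:
  1: 1
  2: 2
  157: 2
  4: 3
  8: 4
  314: 3
  ...
A maximum chain: 1 < 2 < 4 < 8 < 16 < 2512
Number of elements in the longest chain: 6


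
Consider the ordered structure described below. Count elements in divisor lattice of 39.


Divisors of 39: [1, 3, 13, 39]
Count: 4


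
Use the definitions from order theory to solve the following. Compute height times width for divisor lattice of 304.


Height = length of longest chain minus 1; width = size of largest antichain.
A maximum chain: 1 | 19 | 38 | 76 | 152 | 304  (height 5).
A maximum antichain: {2, 19}  (width 2).
Product = 5 * 2 = 10


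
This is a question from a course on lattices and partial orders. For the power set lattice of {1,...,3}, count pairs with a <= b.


The order relation is {(a,b) : a <= b}, reflexive so it includes (a,a).
Examples: ({},{}), ({},{1,2}), ({},{1,2,3}), ({},{1,3}), ({},{1}), ...
Total ordered pairs: 27


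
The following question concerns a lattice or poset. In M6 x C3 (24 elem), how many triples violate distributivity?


Distributive law: a ^ (b v c) = (a ^ b) v (a ^ c).
Check all 24^3 = 13824 ordered triples (a,b,c).
  e.g. a=(a1,0), b=(a2,0), c=(a3,0): lhs=(a1,0) != rhs=(0,0)
  e.g. a=(a1,0), b=(a2,0), c=(a3,1): lhs=(a1,0) != rhs=(0,0)
Total violating triples: 3240


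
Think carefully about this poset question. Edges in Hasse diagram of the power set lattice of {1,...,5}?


A cover relation a -< b holds when a < b with no c strictly between.
Cover relations:
  {} -< {1}
  {} -< {2}
  {} -< {3}
  {} -< {4}
  {} -< {5}
  {1} -< {1,2}
  {1} -< {1,3}
  {1} -< {1,4}
  ...72 more
Total: 80


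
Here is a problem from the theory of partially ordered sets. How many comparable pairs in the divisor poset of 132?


A comparable pair {a,b} has a < b or b < a in the order.
Count unordered pairs where one element is strictly below the other.
Examples: {1,2}, {1,3}, {1,4}, {1,6}, ...
Total comparable pairs: 42


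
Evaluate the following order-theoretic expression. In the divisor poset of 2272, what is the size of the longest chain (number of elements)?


A chain is a totally ordered subset; we count the number of elements in a maximum chain.
Compute, for each element x, the size of the longest chain ending at x:
  1: 1
  2: 2
  71: 2
  4: 3
  8: 4
  142: 3
  ...
A maximum chain: 1 < 2 < 4 < 8 < 16 < 32 < 2272
Number of elements in the longest chain: 7


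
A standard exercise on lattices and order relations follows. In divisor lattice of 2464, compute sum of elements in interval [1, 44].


Interval [1,44] in divisors of 2464: [1, 2, 4, 11, 22, 44]
Sum = 84


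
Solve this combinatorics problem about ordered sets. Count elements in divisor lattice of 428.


Divisors of 428: [1, 2, 4, 107, 214, 428]
Count: 6


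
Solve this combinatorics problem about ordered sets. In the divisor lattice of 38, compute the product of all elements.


Divisors of 38: [1, 2, 19, 38]
Product = n^(d(n)/2) = 38^(4/2)
Product = 1444


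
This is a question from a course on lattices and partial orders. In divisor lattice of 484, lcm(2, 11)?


Join=lcm.
gcd(2,11)=1
lcm=22


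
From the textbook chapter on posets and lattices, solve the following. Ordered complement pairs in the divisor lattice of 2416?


Complement pair (a,b): a meet b = bottom, a join b = top.
Here: gcd(a,b)=1 and lcm(a,b)=2416, i.e. a*b=2416 with a,b coprime.
Pairs found: (1,2416), (16,151), (151,16), (2416,1)
Total ordered pairs: 4


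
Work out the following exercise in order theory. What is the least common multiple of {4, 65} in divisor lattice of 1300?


In a divisor lattice, join = lcm (least common multiple).
Compute lcm iteratively: start with first element, then lcm(current, next).
Elements: [4, 65]
lcm(4,65) = 260
Final lcm = 260


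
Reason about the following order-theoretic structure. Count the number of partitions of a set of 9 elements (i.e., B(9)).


B(n) = number of set partitions of an n-element set.
B(n) satisfies the recurrence: B(n+1) = sum_k C(n,k)*B(k).
B(9) = 21147


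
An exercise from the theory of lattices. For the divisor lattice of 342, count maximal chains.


A maximal chain goes from the minimum element to a maximal element via cover relations.
Counting all min-to-max paths in the cover graph.
Total maximal chains: 12


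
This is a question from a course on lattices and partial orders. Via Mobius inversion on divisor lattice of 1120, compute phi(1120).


phi(n) = n * prod_{p|n} (1 - 1/p).
Prime divisors of 1120: [2, 5, 7]
phi(1120) = 1120 * (1 - 1/2) * (1 - 1/5) * (1 - 1/7)
phi(1120) = 384


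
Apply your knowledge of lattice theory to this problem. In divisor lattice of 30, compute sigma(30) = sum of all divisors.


sigma(n) = sum of divisors.
Divisors of 30: [1, 2, 3, 5, 6, 10, 15, 30]
Sum = 72


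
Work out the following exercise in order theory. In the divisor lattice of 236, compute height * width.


Height = length of longest chain minus 1; width = size of largest antichain.
A maximum chain: 1 | 59 | 118 | 236  (height 3).
A maximum antichain: {2, 59}  (width 2).
Product = 3 * 2 = 6


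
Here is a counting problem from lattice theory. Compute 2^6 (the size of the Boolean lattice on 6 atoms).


Power set = 2^n.
2^6 = 64


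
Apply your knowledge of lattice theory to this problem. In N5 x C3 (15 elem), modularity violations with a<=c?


Modular law: if a <= c then a v (b ^ c) = (a v b) ^ c.
Check all triples (a,b,c) with a <= c among 15 elements.
  e.g. a=(a,0), b=(c,0), c=(b,0): lhs=(a,0) != rhs=(b,0)
  e.g. a=(a,0), b=(c,1), c=(b,0): lhs=(a,0) != rhs=(b,0)
Total violating triples: 18


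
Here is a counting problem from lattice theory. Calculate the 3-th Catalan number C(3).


C(n) = C(2n, n) / (n+1).
C(6, 3) = 20
C(3) = 20 / 4 = 5


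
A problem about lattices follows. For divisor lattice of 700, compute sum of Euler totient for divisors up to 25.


Divisors of 700 up to 25: [1, 2, 4, 5, 7, 10, 14, 20, 25]
phi values: [1, 1, 2, 4, 6, 4, 6, 8, 20]
Sum = 52


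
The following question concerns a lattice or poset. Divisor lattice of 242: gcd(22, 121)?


Meet=gcd.
gcd(22,121)=11


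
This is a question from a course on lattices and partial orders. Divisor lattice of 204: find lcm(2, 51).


In a divisor lattice, join = lcm (least common multiple).
gcd(2,51) = 1
lcm(2,51) = 2*51/gcd = 102/1 = 102


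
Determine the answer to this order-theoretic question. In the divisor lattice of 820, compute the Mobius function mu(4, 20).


In a divisor lattice, mu(a,b) = mu(b/a) where mu is the classical Mobius function.
b/a = 20/4 = 5
Prime factorization of 5: primes [5]
5 is squarefree with 1 prime factor(s), so mu(5) = (-1)^1 = -1


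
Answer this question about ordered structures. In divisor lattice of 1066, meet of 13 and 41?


In a divisor lattice, meet = gcd (greatest common divisor).
By Euclidean algorithm or factoring: gcd(13,41) = 1


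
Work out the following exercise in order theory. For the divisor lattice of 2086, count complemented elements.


An element a is complemented if some b has a meet b = bottom, a join b = top.
a is complemented iff gcd(a, n/a)=1, i.e. a is a unitary divisor of 2086.
Complemented elements: 1, 2, 7, 14, 149, 298, ... (2 more)
Count: 8


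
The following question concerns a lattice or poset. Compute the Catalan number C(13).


C(n) = C(2n, n) / (n+1).
C(26, 13) = 10400600
C(13) = 10400600 / 14 = 742900


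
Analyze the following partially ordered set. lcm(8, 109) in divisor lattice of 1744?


Join=lcm.
gcd(8,109)=1
lcm=872


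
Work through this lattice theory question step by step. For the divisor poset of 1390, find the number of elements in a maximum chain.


A chain is a totally ordered subset; we count the number of elements in a maximum chain.
Compute, for each element x, the size of the longest chain ending at x:
  1: 1
  2: 2
  5: 2
  139: 2
  10: 3
  278: 3
  ...
A maximum chain: 1 < 2 < 10 < 1390
Number of elements in the longest chain: 4


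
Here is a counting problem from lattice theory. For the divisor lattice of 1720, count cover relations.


A cover relation a -< b holds when a < b with no c strictly between.
Cover relations:
  1 -< 2
  1 -< 5
  1 -< 43
  2 -< 4
  2 -< 10
  2 -< 86
  4 -< 8
  4 -< 20
  ...20 more
Total: 28


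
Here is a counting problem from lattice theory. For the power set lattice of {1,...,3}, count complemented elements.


An element a is complemented if some b has a meet b = bottom, a join b = top.
every subset A has complement S\A, so all elements are complemented.
Complemented elements: {}, {1}, {2}, {3}, {1,2}, {1,3}, ... (2 more)
Count: 8


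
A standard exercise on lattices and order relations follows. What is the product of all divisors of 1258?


Divisors of 1258: [1, 2, 17, 34, 37, 74, 629, 1258]
Product = n^(d(n)/2) = 1258^(8/2)
Product = 2504508814096


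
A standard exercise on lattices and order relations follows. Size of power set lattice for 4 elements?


Power set = 2^n.
2^4 = 16


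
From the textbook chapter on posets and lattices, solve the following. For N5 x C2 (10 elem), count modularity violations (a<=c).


Modular law: if a <= c then a v (b ^ c) = (a v b) ^ c.
Check all triples (a,b,c) with a <= c among 10 elements.
  e.g. a=(a,0), b=(c,0), c=(b,0): lhs=(a,0) != rhs=(b,0)
  e.g. a=(a,0), b=(c,1), c=(b,0): lhs=(a,0) != rhs=(b,0)
Total violating triples: 6


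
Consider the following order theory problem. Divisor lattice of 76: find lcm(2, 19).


In a divisor lattice, join = lcm (least common multiple).
gcd(2,19) = 1
lcm(2,19) = 2*19/gcd = 38/1 = 38


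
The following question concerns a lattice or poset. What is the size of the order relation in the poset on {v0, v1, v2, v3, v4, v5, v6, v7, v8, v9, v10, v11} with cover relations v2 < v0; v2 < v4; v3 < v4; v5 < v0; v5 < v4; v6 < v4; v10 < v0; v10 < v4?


The order relation is {(a,b) : a <= b}, reflexive so it includes (a,a).
Examples: (v0,v0), (v1,v1), (v10,v0), (v10,v10), (v10,v4), ...
Total ordered pairs: 20


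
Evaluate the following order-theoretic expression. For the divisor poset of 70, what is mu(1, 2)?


In a divisor lattice, mu(a,b) = mu(b/a) where mu is the classical Mobius function.
b/a = 2/1 = 2
Prime factorization of 2: primes [2]
2 is squarefree with 1 prime factor(s), so mu(2) = (-1)^1 = -1


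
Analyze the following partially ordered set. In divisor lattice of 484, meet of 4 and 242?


In a divisor lattice, meet = gcd (greatest common divisor).
By Euclidean algorithm or factoring: gcd(4,242) = 2


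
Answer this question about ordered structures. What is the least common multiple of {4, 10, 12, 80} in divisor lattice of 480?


In a divisor lattice, join = lcm (least common multiple).
Compute lcm iteratively: start with first element, then lcm(current, next).
Elements: [4, 10, 12, 80]
lcm(4,10) = 20
lcm(20,12) = 60
lcm(60,80) = 240
Final lcm = 240


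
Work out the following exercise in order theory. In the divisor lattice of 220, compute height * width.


Height = length of longest chain minus 1; width = size of largest antichain.
A maximum chain: 1 | 11 | 55 | 110 | 220  (height 4).
A maximum antichain: {4, 10, 22, 55}  (width 4).
Product = 4 * 4 = 16


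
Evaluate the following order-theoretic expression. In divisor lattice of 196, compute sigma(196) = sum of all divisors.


sigma(n) = sum of divisors.
Divisors of 196: [1, 2, 4, 7, 14, 28, 49, 98, 196]
Sum = 399


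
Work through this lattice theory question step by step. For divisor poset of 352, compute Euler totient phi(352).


phi(n) = n * prod_{p|n} (1 - 1/p).
Prime divisors of 352: [2, 11]
phi(352) = 352 * (1 - 1/2) * (1 - 1/11)
phi(352) = 160


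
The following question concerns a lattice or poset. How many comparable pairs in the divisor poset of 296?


A comparable pair {a,b} has a < b or b < a in the order.
Count unordered pairs where one element is strictly below the other.
Examples: {1,2}, {1,4}, {1,8}, {1,37}, ...
Total comparable pairs: 22


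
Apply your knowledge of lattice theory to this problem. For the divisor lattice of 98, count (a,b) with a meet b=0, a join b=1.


Complement pair (a,b): a meet b = bottom, a join b = top.
Here: gcd(a,b)=1 and lcm(a,b)=98, i.e. a*b=98 with a,b coprime.
Pairs found: (1,98), (2,49), (49,2), (98,1)
Total ordered pairs: 4


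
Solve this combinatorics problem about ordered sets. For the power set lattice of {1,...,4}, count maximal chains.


A maximal chain goes from the minimum element to a maximal element via cover relations.
Counting all min-to-max paths in the cover graph.
Total maximal chains: 24


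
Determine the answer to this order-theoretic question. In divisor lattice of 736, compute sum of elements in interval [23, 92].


Interval [23,92] in divisors of 736: [23, 46, 92]
Sum = 161


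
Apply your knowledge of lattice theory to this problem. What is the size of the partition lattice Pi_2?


B(n) = number of set partitions of an n-element set.
B(n) satisfies the recurrence: B(n+1) = sum_k C(n,k)*B(k).
B(2) = 2


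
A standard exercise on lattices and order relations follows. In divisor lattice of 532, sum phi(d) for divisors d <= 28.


Divisors of 532 up to 28: [1, 2, 4, 7, 14, 19, 28]
phi values: [1, 1, 2, 6, 6, 18, 12]
Sum = 46


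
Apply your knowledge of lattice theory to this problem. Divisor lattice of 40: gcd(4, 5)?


Meet=gcd.
gcd(4,5)=1


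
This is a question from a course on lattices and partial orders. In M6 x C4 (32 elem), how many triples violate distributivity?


Distributive law: a ^ (b v c) = (a ^ b) v (a ^ c).
Check all 32^3 = 32768 ordered triples (a,b,c).
  e.g. a=(a1,0), b=(a2,0), c=(a3,0): lhs=(a1,0) != rhs=(0,0)
  e.g. a=(a1,0), b=(a2,0), c=(a3,1): lhs=(a1,0) != rhs=(0,0)
Total violating triples: 7680


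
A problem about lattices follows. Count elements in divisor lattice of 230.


Divisors of 230: [1, 2, 5, 10, 23, 46, 115, 230]
Count: 8


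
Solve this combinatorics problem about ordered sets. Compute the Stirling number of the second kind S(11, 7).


S(n,k) = k*S(n-1,k) + S(n-1,k-1).
S(10,7) = 5880, S(10,6) = 22827
S(11,7) = 7*5880 + 22827 = 41160 + 22827
S(11,7) = 63987


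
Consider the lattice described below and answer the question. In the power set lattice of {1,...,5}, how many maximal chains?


A maximal chain goes from the minimum element to a maximal element via cover relations.
Counting all min-to-max paths in the cover graph.
Total maximal chains: 120


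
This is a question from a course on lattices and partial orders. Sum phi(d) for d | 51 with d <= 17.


Divisors of 51 up to 17: [1, 3, 17]
phi values: [1, 2, 16]
Sum = 19


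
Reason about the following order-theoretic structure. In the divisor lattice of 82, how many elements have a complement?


An element a is complemented if some b has a meet b = bottom, a join b = top.
a is complemented iff gcd(a, n/a)=1, i.e. a is a unitary divisor of 82.
Complemented elements: 1, 2, 41, 82
Count: 4


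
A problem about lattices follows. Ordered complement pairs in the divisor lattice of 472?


Complement pair (a,b): a meet b = bottom, a join b = top.
Here: gcd(a,b)=1 and lcm(a,b)=472, i.e. a*b=472 with a,b coprime.
Pairs found: (1,472), (8,59), (59,8), (472,1)
Total ordered pairs: 4


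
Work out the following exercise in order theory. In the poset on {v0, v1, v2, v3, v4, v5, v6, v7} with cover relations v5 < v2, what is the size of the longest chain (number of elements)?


A chain is a totally ordered subset; we count the number of elements in a maximum chain.
Compute, for each element x, the size of the longest chain ending at x:
  v0: 1
  v1: 1
  v3: 1
  v4: 1
  v5: 1
  v6: 1
  ...
A maximum chain: v5 < v2
Number of elements in the longest chain: 2
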